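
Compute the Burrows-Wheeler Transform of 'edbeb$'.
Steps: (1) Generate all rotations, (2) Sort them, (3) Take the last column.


Rotations (sorted):
  0: $edbeb -> last char: b
  1: b$edbe -> last char: e
  2: beb$ed -> last char: d
  3: dbeb$e -> last char: e
  4: eb$edb -> last char: b
  5: edbeb$ -> last char: $


BWT = bedeb$


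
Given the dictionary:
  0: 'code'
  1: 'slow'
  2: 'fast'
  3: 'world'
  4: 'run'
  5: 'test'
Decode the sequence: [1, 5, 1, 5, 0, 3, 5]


Look up each index in the dictionary:
  1 -> 'slow'
  5 -> 'test'
  1 -> 'slow'
  5 -> 'test'
  0 -> 'code'
  3 -> 'world'
  5 -> 'test'

Decoded: "slow test slow test code world test"


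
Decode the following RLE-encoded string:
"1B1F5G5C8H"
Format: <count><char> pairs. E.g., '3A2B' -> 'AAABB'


Expanding each <count><char> pair:
  1B -> 'B'
  1F -> 'F'
  5G -> 'GGGGG'
  5C -> 'CCCCC'
  8H -> 'HHHHHHHH'

Decoded = BFGGGGGCCCCCHHHHHHHH


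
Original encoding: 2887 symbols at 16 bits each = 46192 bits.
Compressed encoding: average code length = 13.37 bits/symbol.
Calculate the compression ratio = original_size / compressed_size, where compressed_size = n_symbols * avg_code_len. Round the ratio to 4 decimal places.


original_size = n_symbols * orig_bits = 2887 * 16 = 46192 bits
compressed_size = n_symbols * avg_code_len = 2887 * 13.37 = 38599.19 bits
ratio = original_size / compressed_size = 46192 / 38599.19 = 1.1967

Compression ratio = 1.1967


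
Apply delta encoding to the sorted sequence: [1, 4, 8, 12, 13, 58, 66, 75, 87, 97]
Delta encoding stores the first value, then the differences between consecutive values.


First value: 1
Deltas:
  4 - 1 = 3
  8 - 4 = 4
  12 - 8 = 4
  13 - 12 = 1
  58 - 13 = 45
  66 - 58 = 8
  75 - 66 = 9
  87 - 75 = 12
  97 - 87 = 10


Delta encoded: [1, 3, 4, 4, 1, 45, 8, 9, 12, 10]


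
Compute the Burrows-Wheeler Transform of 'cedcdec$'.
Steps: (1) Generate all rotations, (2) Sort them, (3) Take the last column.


Rotations (sorted):
  0: $cedcdec -> last char: c
  1: c$cedcde -> last char: e
  2: cdec$ced -> last char: d
  3: cedcdec$ -> last char: $
  4: dcdec$ce -> last char: e
  5: dec$cedc -> last char: c
  6: ec$cedcd -> last char: d
  7: edcdec$c -> last char: c


BWT = ced$ecdc


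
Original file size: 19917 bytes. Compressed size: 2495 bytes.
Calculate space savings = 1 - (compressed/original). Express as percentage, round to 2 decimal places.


ratio = compressed/original = 2495/19917 = 0.12527
savings = 1 - ratio = 1 - 0.12527 = 0.87473
as a percentage: 0.87473 * 100 = 87.47%

Space savings = 1 - 2495/19917 = 87.47%


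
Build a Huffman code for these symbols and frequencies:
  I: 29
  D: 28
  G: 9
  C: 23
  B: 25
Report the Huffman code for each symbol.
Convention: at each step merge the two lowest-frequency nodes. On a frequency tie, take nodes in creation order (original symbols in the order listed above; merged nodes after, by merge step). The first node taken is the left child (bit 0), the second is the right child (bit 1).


Huffman tree construction:
Step 1: Merge G(9) + C(23) = 32
Step 2: Merge B(25) + D(28) = 53
Step 3: Merge I(29) + (G+C)(32) = 61
Step 4: Merge (B+D)(53) + (I+(G+C))(61) = 114
Read each symbol's code off the tree from the root (left child = 0, right child = 1).

Codes:
  I: 10 (length 2)
  D: 01 (length 2)
  G: 110 (length 3)
  C: 111 (length 3)
  B: 00 (length 2)
Average code length: 260/114 = 2.2807 bits/symbol


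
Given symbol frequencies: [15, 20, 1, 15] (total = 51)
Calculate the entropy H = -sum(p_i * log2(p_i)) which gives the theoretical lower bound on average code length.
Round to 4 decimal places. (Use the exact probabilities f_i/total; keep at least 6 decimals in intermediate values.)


Per-symbol terms -p_i * log2(p_i) with p_i = f_i/51:
  p = 15/51 = 0.294118: log2(p) = -1.765535, -p*log2(p) = 0.519275
  p = 20/51 = 0.392157: log2(p) = -1.350497, -p*log2(p) = 0.529607
  p = 1/51 = 0.019608: log2(p) = -5.672425, -p*log2(p) = 0.111224
  p = 15/51 = 0.294118: log2(p) = -1.765535, -p*log2(p) = 0.519275
H = 0.519275 + 0.529607 + 0.111224 + 0.519275 = 1.679381

H = 1.6794 bits/symbol


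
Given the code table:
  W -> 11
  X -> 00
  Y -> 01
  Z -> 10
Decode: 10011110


Decoding:
10 -> Z
01 -> Y
11 -> W
10 -> Z


Result: ZYWZ


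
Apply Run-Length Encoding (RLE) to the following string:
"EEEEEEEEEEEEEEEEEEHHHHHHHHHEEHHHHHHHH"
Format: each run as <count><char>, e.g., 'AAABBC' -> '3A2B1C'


Scanning runs left to right:
  i=0: run of 'E' x 18 -> '18E'
  i=18: run of 'H' x 9 -> '9H'
  i=27: run of 'E' x 2 -> '2E'
  i=29: run of 'H' x 8 -> '8H'

RLE = 18E9H2E8H


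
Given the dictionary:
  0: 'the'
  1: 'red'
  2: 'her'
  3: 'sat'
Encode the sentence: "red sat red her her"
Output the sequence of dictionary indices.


Look up each word in the dictionary:
  'red' -> 1
  'sat' -> 3
  'red' -> 1
  'her' -> 2
  'her' -> 2

Encoded: [1, 3, 1, 2, 2]


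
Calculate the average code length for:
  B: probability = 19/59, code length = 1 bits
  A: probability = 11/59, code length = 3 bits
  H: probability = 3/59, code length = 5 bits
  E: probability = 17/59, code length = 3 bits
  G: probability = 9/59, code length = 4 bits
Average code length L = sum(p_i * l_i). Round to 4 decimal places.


Weighted contributions p_i * l_i:
  B: (19/59) * 1 = 19/59
  A: (11/59) * 3 = 33/59
  H: (3/59) * 5 = 15/59
  E: (17/59) * 3 = 51/59
  G: (9/59) * 4 = 36/59
Sum = (19 + 33 + 15 + 51 + 36)/59 = 154/59

L = 154/59 = 2.6102 bits/symbol


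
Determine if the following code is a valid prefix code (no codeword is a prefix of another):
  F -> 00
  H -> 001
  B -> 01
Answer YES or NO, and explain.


Checking each pair (does one codeword prefix another?):
  F='00' vs H='001': prefix -- VIOLATION

NO -- this is NOT a valid prefix code. F (00) is a prefix of H (001).


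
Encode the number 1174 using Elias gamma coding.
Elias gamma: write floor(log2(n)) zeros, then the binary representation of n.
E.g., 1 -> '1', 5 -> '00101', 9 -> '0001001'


num_bits = floor(log2(1174)) + 1 = 11
leading_zeros = num_bits - 1 = 10
binary(1174) = 10010010110

Elias gamma(1174) = '0000000000' + '10010010110' = 000000000010010010110 (21 bits)


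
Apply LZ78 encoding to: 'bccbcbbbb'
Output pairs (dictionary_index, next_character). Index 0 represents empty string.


LZ78 encoding steps:
Dictionary: {0: ''}
Step 1: w='' (idx 0), next='b' -> output (0, 'b'), add 'b' as idx 1
Step 2: w='' (idx 0), next='c' -> output (0, 'c'), add 'c' as idx 2
Step 3: w='c' (idx 2), next='b' -> output (2, 'b'), add 'cb' as idx 3
Step 4: w='cb' (idx 3), next='b' -> output (3, 'b'), add 'cbb' as idx 4
Step 5: w='b' (idx 1), next='b' -> output (1, 'b'), add 'bb' as idx 5


Encoded: [(0, 'b'), (0, 'c'), (2, 'b'), (3, 'b'), (1, 'b')]


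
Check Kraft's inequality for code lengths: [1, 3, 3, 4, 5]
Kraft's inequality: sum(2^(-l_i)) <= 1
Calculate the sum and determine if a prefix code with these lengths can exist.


Sum = 2^(-1) + 2^(-3) + 2^(-3) + 2^(-4) + 2^(-5)
    = 0.5 + 0.125 + 0.125 + 0.0625 + 0.03125
    = 27/32 = 0.84375
Since 0.84375 <= 1, Kraft's inequality IS satisfied.
A prefix code with these lengths CAN exist.

Kraft sum = 0.84375. Satisfied.


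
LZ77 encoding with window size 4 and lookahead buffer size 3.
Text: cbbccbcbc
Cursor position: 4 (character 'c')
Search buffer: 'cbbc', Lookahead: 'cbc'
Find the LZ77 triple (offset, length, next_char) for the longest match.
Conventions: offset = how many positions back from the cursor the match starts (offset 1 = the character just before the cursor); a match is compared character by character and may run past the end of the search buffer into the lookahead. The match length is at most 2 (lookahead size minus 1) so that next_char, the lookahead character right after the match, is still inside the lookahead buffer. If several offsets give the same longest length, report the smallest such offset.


Try each offset into the search buffer:
  offset=1 (pos 3, char 'c'): match length 1
  offset=2 (pos 2, char 'b'): match length 0
  offset=3 (pos 1, char 'b'): match length 0
  offset=4 (pos 0, char 'c'): match length 2
Longest match has length 2 at offset 4.
next_char = character at position 4 + 2 = 6 -> 'c'

Best match: offset=4, length=2 (matching 'cb' starting at position 0)
LZ77 triple: (4, 2, 'c')


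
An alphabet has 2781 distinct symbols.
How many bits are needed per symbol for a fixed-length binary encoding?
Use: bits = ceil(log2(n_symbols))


log2(2781) = 11.4414
Bracket: 2^11 = 2048 < 2781 <= 2^12 = 4096
So ceil(log2(2781)) = 12

bits = ceil(log2(2781)) = ceil(11.4414) = 12 bits


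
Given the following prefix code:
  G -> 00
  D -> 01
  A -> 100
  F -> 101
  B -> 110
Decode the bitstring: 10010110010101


Decoding step by step:
Bits 100 -> A
Bits 101 -> F
Bits 100 -> A
Bits 101 -> F
Bits 01 -> D


Decoded message: AFAFD


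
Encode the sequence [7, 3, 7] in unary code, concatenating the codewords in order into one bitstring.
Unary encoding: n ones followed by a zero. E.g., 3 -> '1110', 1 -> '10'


Encode each number as n ones followed by a terminating 0:
  7 -> 11111110 (8 bits)
  3 -> 1110 (4 bits)
  7 -> 11111110 (8 bits)
Total length = 8 + 4 + 8 = 20 bits.

Unary([7, 3, 7]) = 11111110111011111110 (20 bits)


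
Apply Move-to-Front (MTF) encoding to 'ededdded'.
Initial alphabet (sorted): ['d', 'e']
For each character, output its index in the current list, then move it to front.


MTF encoding:
'e': index 1 in ['d', 'e'] -> ['e', 'd']
'd': index 1 in ['e', 'd'] -> ['d', 'e']
'e': index 1 in ['d', 'e'] -> ['e', 'd']
'd': index 1 in ['e', 'd'] -> ['d', 'e']
'd': index 0 in ['d', 'e'] -> ['d', 'e']
'd': index 0 in ['d', 'e'] -> ['d', 'e']
'e': index 1 in ['d', 'e'] -> ['e', 'd']
'd': index 1 in ['e', 'd'] -> ['d', 'e']


Output: [1, 1, 1, 1, 0, 0, 1, 1]


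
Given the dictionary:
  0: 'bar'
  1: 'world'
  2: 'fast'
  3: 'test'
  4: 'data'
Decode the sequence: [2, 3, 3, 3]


Look up each index in the dictionary:
  2 -> 'fast'
  3 -> 'test'
  3 -> 'test'
  3 -> 'test'

Decoded: "fast test test test"


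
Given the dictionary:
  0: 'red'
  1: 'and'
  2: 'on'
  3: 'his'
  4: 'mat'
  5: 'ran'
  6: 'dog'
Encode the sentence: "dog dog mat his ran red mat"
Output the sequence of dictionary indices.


Look up each word in the dictionary:
  'dog' -> 6
  'dog' -> 6
  'mat' -> 4
  'his' -> 3
  'ran' -> 5
  'red' -> 0
  'mat' -> 4

Encoded: [6, 6, 4, 3, 5, 0, 4]


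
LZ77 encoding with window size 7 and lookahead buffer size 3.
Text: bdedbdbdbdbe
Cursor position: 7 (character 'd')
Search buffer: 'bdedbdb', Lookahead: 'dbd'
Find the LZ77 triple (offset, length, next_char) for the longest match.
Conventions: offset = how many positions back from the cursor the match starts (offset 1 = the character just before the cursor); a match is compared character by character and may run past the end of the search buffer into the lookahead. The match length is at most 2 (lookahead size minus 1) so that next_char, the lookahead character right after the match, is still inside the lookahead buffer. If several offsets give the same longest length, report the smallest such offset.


Try each offset into the search buffer:
  offset=1 (pos 6, char 'b'): match length 0
  offset=2 (pos 5, char 'd'): match length 2
  offset=3 (pos 4, char 'b'): match length 0
  offset=4 (pos 3, char 'd'): match length 2
  offset=5 (pos 2, char 'e'): match length 0
  offset=6 (pos 1, char 'd'): match length 1
  offset=7 (pos 0, char 'b'): match length 0
Longest match has length 2, found at offsets 2, 4; take the smallest, offset 2.
next_char = character at position 7 + 2 = 9 -> 'd'

Best match: offset=2, length=2 (matching 'db' starting at position 5)
LZ77 triple: (2, 2, 'd')


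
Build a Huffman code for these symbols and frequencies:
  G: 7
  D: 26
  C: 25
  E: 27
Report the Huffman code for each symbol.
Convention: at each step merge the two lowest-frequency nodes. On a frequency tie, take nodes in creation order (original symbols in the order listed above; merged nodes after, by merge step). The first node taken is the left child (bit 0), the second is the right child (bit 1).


Huffman tree construction:
Step 1: Merge G(7) + C(25) = 32
Step 2: Merge D(26) + E(27) = 53
Step 3: Merge (G+C)(32) + (D+E)(53) = 85
Read each symbol's code off the tree from the root (left child = 0, right child = 1).

Codes:
  G: 00 (length 2)
  D: 10 (length 2)
  C: 01 (length 2)
  E: 11 (length 2)
Average code length: 170/85 = 2.0000 bits/symbol


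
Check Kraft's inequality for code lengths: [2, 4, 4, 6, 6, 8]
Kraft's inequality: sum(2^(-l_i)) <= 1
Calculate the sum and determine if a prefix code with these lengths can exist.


Sum = 2^(-2) + 2^(-4) + 2^(-4) + 2^(-6) + 2^(-6) + 2^(-8)
    = 0.25 + 0.0625 + 0.0625 + 0.015625 + 0.015625 + 0.00390625
    = 105/256 = 0.41015625
Since 0.41015625 <= 1, Kraft's inequality IS satisfied.
A prefix code with these lengths CAN exist.

Kraft sum = 0.41015625. Satisfied.


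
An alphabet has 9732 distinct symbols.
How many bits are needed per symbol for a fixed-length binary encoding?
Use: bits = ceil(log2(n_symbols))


log2(9732) = 13.2485
Bracket: 2^13 = 8192 < 9732 <= 2^14 = 16384
So ceil(log2(9732)) = 14

bits = ceil(log2(9732)) = ceil(13.2485) = 14 bits


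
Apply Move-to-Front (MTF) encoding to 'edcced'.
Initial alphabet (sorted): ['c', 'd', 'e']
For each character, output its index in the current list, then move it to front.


MTF encoding:
'e': index 2 in ['c', 'd', 'e'] -> ['e', 'c', 'd']
'd': index 2 in ['e', 'c', 'd'] -> ['d', 'e', 'c']
'c': index 2 in ['d', 'e', 'c'] -> ['c', 'd', 'e']
'c': index 0 in ['c', 'd', 'e'] -> ['c', 'd', 'e']
'e': index 2 in ['c', 'd', 'e'] -> ['e', 'c', 'd']
'd': index 2 in ['e', 'c', 'd'] -> ['d', 'e', 'c']


Output: [2, 2, 2, 0, 2, 2]


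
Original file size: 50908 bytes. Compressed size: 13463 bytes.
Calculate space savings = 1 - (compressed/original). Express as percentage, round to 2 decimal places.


ratio = compressed/original = 13463/50908 = 0.264457
savings = 1 - ratio = 1 - 0.264457 = 0.735543
as a percentage: 0.735543 * 100 = 73.55%

Space savings = 1 - 13463/50908 = 73.55%


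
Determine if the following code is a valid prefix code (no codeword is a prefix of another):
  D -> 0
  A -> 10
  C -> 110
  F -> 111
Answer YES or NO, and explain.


Checking each pair (does one codeword prefix another?):
  D='0' vs A='10': no prefix
  D='0' vs C='110': no prefix
  D='0' vs F='111': no prefix
  A='10' vs D='0': no prefix
  A='10' vs C='110': no prefix
  A='10' vs F='111': no prefix
  C='110' vs D='0': no prefix
  C='110' vs A='10': no prefix
  C='110' vs F='111': no prefix
  F='111' vs D='0': no prefix
  F='111' vs A='10': no prefix
  F='111' vs C='110': no prefix
No violation found over all pairs.

YES -- this is a valid prefix code. No codeword is a prefix of any other codeword.


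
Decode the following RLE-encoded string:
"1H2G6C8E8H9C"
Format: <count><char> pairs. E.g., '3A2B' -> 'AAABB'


Expanding each <count><char> pair:
  1H -> 'H'
  2G -> 'GG'
  6C -> 'CCCCCC'
  8E -> 'EEEEEEEE'
  8H -> 'HHHHHHHH'
  9C -> 'CCCCCCCCC'

Decoded = HGGCCCCCCEEEEEEEEHHHHHHHHCCCCCCCCC


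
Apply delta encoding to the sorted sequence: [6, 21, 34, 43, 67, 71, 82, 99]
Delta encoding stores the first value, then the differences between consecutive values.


First value: 6
Deltas:
  21 - 6 = 15
  34 - 21 = 13
  43 - 34 = 9
  67 - 43 = 24
  71 - 67 = 4
  82 - 71 = 11
  99 - 82 = 17


Delta encoded: [6, 15, 13, 9, 24, 4, 11, 17]


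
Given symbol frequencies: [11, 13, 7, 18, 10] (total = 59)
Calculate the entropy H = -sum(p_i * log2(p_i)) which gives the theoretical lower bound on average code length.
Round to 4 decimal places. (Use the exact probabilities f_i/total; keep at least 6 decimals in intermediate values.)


Per-symbol terms -p_i * log2(p_i) with p_i = f_i/59:
  p = 11/59 = 0.186441: log2(p) = -2.423211, -p*log2(p) = 0.451785
  p = 13/59 = 0.220339: log2(p) = -2.182203, -p*log2(p) = 0.480824
  p = 7/59 = 0.118644: log2(p) = -3.075288, -p*log2(p) = 0.364865
  p = 18/59 = 0.305085: log2(p) = -1.712718, -p*log2(p) = 0.522524
  p = 10/59 = 0.169492: log2(p) = -2.560715, -p*log2(p) = 0.434019
H = 0.451785 + 0.480824 + 0.364865 + 0.522524 + 0.434019 = 2.254017

H = 2.254 bits/symbol


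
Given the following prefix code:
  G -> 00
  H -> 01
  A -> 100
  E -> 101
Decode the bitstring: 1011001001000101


Decoding step by step:
Bits 101 -> E
Bits 100 -> A
Bits 100 -> A
Bits 100 -> A
Bits 01 -> H
Bits 01 -> H


Decoded message: EAAAHH


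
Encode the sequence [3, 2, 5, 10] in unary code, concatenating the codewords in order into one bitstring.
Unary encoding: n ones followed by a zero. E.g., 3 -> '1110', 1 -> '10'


Encode each number as n ones followed by a terminating 0:
  3 -> 1110 (4 bits)
  2 -> 110 (3 bits)
  5 -> 111110 (6 bits)
  10 -> 11111111110 (11 bits)
Total length = 4 + 3 + 6 + 11 = 24 bits.

Unary([3, 2, 5, 10]) = 111011011111011111111110 (24 bits)


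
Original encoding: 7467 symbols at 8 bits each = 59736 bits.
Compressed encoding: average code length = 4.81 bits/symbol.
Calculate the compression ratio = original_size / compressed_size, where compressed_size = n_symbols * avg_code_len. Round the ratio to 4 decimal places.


original_size = n_symbols * orig_bits = 7467 * 8 = 59736 bits
compressed_size = n_symbols * avg_code_len = 7467 * 4.81 = 35916.27 bits
ratio = original_size / compressed_size = 59736 / 35916.27 = 1.6632

Compression ratio = 1.6632


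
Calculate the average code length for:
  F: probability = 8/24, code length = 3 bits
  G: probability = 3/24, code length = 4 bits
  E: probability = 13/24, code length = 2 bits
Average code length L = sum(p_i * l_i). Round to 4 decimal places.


Weighted contributions p_i * l_i:
  F: (8/24) * 3 = 24/24
  G: (3/24) * 4 = 12/24
  E: (13/24) * 2 = 26/24
Sum = (24 + 12 + 26)/24 = 62/24

L = 62/24 = 2.5833 bits/symbol


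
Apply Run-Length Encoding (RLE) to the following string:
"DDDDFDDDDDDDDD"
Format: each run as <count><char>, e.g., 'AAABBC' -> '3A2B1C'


Scanning runs left to right:
  i=0: run of 'D' x 4 -> '4D'
  i=4: run of 'F' x 1 -> '1F'
  i=5: run of 'D' x 9 -> '9D'

RLE = 4D1F9D


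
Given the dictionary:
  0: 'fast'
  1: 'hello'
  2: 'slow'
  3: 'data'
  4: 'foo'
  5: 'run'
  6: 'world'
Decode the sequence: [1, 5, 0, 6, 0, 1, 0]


Look up each index in the dictionary:
  1 -> 'hello'
  5 -> 'run'
  0 -> 'fast'
  6 -> 'world'
  0 -> 'fast'
  1 -> 'hello'
  0 -> 'fast'

Decoded: "hello run fast world fast hello fast"


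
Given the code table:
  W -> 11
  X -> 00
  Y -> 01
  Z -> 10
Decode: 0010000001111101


Decoding:
00 -> X
10 -> Z
00 -> X
00 -> X
01 -> Y
11 -> W
11 -> W
01 -> Y


Result: XZXXYWWY


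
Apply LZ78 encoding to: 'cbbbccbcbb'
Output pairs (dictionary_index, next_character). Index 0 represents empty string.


LZ78 encoding steps:
Dictionary: {0: ''}
Step 1: w='' (idx 0), next='c' -> output (0, 'c'), add 'c' as idx 1
Step 2: w='' (idx 0), next='b' -> output (0, 'b'), add 'b' as idx 2
Step 3: w='b' (idx 2), next='b' -> output (2, 'b'), add 'bb' as idx 3
Step 4: w='c' (idx 1), next='c' -> output (1, 'c'), add 'cc' as idx 4
Step 5: w='b' (idx 2), next='c' -> output (2, 'c'), add 'bc' as idx 5
Step 6: w='bb' (idx 3), end of input -> output (3, '')


Encoded: [(0, 'c'), (0, 'b'), (2, 'b'), (1, 'c'), (2, 'c'), (3, '')]


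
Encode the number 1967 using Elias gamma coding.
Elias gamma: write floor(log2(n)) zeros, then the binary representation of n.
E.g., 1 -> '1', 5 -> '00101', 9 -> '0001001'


num_bits = floor(log2(1967)) + 1 = 11
leading_zeros = num_bits - 1 = 10
binary(1967) = 11110101111

Elias gamma(1967) = '0000000000' + '11110101111' = 000000000011110101111 (21 bits)


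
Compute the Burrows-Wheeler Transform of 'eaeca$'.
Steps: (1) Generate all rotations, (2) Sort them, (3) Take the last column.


Rotations (sorted):
  0: $eaeca -> last char: a
  1: a$eaec -> last char: c
  2: aeca$e -> last char: e
  3: ca$eae -> last char: e
  4: eaeca$ -> last char: $
  5: eca$ea -> last char: a


BWT = acee$a


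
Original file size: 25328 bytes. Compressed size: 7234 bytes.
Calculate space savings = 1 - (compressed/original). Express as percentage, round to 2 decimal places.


ratio = compressed/original = 7234/25328 = 0.285613
savings = 1 - ratio = 1 - 0.285613 = 0.714387
as a percentage: 0.714387 * 100 = 71.44%

Space savings = 1 - 7234/25328 = 71.44%


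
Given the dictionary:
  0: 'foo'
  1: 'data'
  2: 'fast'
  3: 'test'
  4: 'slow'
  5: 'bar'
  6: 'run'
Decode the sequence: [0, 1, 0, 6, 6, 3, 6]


Look up each index in the dictionary:
  0 -> 'foo'
  1 -> 'data'
  0 -> 'foo'
  6 -> 'run'
  6 -> 'run'
  3 -> 'test'
  6 -> 'run'

Decoded: "foo data foo run run test run"


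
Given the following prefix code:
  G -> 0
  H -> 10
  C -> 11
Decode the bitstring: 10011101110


Decoding step by step:
Bits 10 -> H
Bits 0 -> G
Bits 11 -> C
Bits 10 -> H
Bits 11 -> C
Bits 10 -> H


Decoded message: HGCHCH


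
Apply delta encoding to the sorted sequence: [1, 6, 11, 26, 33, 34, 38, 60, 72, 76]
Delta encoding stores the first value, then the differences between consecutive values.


First value: 1
Deltas:
  6 - 1 = 5
  11 - 6 = 5
  26 - 11 = 15
  33 - 26 = 7
  34 - 33 = 1
  38 - 34 = 4
  60 - 38 = 22
  72 - 60 = 12
  76 - 72 = 4


Delta encoded: [1, 5, 5, 15, 7, 1, 4, 22, 12, 4]


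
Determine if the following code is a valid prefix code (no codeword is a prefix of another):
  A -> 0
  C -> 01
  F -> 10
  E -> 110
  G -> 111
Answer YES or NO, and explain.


Checking each pair (does one codeword prefix another?):
  A='0' vs C='01': prefix -- VIOLATION

NO -- this is NOT a valid prefix code. A (0) is a prefix of C (01).


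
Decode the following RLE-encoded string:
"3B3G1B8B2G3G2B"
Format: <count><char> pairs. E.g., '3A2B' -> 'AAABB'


Expanding each <count><char> pair:
  3B -> 'BBB'
  3G -> 'GGG'
  1B -> 'B'
  8B -> 'BBBBBBBB'
  2G -> 'GG'
  3G -> 'GGG'
  2B -> 'BB'

Decoded = BBBGGGBBBBBBBBBGGGGGBB


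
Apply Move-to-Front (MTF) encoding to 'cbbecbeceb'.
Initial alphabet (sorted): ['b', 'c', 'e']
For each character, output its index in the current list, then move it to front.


MTF encoding:
'c': index 1 in ['b', 'c', 'e'] -> ['c', 'b', 'e']
'b': index 1 in ['c', 'b', 'e'] -> ['b', 'c', 'e']
'b': index 0 in ['b', 'c', 'e'] -> ['b', 'c', 'e']
'e': index 2 in ['b', 'c', 'e'] -> ['e', 'b', 'c']
'c': index 2 in ['e', 'b', 'c'] -> ['c', 'e', 'b']
'b': index 2 in ['c', 'e', 'b'] -> ['b', 'c', 'e']
'e': index 2 in ['b', 'c', 'e'] -> ['e', 'b', 'c']
'c': index 2 in ['e', 'b', 'c'] -> ['c', 'e', 'b']
'e': index 1 in ['c', 'e', 'b'] -> ['e', 'c', 'b']
'b': index 2 in ['e', 'c', 'b'] -> ['b', 'e', 'c']


Output: [1, 1, 0, 2, 2, 2, 2, 2, 1, 2]


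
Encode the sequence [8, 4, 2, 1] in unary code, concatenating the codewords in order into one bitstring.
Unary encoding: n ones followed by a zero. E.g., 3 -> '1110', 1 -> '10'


Encode each number as n ones followed by a terminating 0:
  8 -> 111111110 (9 bits)
  4 -> 11110 (5 bits)
  2 -> 110 (3 bits)
  1 -> 10 (2 bits)
Total length = 9 + 5 + 3 + 2 = 19 bits.

Unary([8, 4, 2, 1]) = 1111111101111011010 (19 bits)


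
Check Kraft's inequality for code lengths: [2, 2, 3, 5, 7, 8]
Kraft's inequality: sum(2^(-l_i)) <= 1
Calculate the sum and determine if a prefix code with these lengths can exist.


Sum = 2^(-2) + 2^(-2) + 2^(-3) + 2^(-5) + 2^(-7) + 2^(-8)
    = 0.25 + 0.25 + 0.125 + 0.03125 + 0.0078125 + 0.00390625
    = 171/256 = 0.66796875
Since 0.66796875 <= 1, Kraft's inequality IS satisfied.
A prefix code with these lengths CAN exist.

Kraft sum = 0.66796875. Satisfied.


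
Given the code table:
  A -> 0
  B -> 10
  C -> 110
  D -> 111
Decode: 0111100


Decoding:
0 -> A
111 -> D
10 -> B
0 -> A


Result: ADBA


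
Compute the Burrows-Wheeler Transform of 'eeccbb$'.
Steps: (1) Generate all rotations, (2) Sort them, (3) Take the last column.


Rotations (sorted):
  0: $eeccbb -> last char: b
  1: b$eeccb -> last char: b
  2: bb$eecc -> last char: c
  3: cbb$eec -> last char: c
  4: ccbb$ee -> last char: e
  5: eccbb$e -> last char: e
  6: eeccbb$ -> last char: $


BWT = bbccee$


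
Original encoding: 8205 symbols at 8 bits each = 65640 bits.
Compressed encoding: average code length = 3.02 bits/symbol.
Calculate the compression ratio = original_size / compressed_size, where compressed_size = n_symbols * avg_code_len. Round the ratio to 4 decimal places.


original_size = n_symbols * orig_bits = 8205 * 8 = 65640 bits
compressed_size = n_symbols * avg_code_len = 8205 * 3.02 = 24779.1 bits
ratio = original_size / compressed_size = 65640 / 24779.1 = 2.649

Compression ratio = 2.649


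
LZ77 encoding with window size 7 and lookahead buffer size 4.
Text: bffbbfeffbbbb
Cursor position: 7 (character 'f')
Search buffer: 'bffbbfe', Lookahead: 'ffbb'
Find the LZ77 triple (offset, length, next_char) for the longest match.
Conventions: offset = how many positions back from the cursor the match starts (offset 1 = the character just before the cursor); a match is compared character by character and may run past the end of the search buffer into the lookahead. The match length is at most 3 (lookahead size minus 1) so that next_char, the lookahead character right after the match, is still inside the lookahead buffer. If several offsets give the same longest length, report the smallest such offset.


Try each offset into the search buffer:
  offset=1 (pos 6, char 'e'): match length 0
  offset=2 (pos 5, char 'f'): match length 1
  offset=3 (pos 4, char 'b'): match length 0
  offset=4 (pos 3, char 'b'): match length 0
  offset=5 (pos 2, char 'f'): match length 1
  offset=6 (pos 1, char 'f'): match length 3
  offset=7 (pos 0, char 'b'): match length 0
Longest match has length 3 at offset 6.
next_char = character at position 7 + 3 = 10 -> 'b'

Best match: offset=6, length=3 (matching 'ffb' starting at position 1)
LZ77 triple: (6, 3, 'b')


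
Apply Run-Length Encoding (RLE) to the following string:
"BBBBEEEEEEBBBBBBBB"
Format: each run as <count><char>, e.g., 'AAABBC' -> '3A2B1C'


Scanning runs left to right:
  i=0: run of 'B' x 4 -> '4B'
  i=4: run of 'E' x 6 -> '6E'
  i=10: run of 'B' x 8 -> '8B'

RLE = 4B6E8B


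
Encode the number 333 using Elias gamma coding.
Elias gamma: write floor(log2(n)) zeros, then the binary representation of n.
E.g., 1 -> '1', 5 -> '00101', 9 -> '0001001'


num_bits = floor(log2(333)) + 1 = 9
leading_zeros = num_bits - 1 = 8
binary(333) = 101001101

Elias gamma(333) = '00000000' + '101001101' = 00000000101001101 (17 bits)


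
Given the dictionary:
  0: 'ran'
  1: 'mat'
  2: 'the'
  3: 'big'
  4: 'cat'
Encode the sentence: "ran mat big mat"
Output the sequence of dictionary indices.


Look up each word in the dictionary:
  'ran' -> 0
  'mat' -> 1
  'big' -> 3
  'mat' -> 1

Encoded: [0, 1, 3, 1]


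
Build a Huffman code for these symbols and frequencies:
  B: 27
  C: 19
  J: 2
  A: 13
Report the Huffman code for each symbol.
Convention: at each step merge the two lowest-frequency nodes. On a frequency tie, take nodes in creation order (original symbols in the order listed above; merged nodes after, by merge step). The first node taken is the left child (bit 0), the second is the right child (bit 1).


Huffman tree construction:
Step 1: Merge J(2) + A(13) = 15
Step 2: Merge (J+A)(15) + C(19) = 34
Step 3: Merge B(27) + ((J+A)+C)(34) = 61
Read each symbol's code off the tree from the root (left child = 0, right child = 1).

Codes:
  B: 0 (length 1)
  C: 11 (length 2)
  J: 100 (length 3)
  A: 101 (length 3)
Average code length: 110/61 = 1.8033 bits/symbol


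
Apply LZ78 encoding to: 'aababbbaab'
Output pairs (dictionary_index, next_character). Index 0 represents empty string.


LZ78 encoding steps:
Dictionary: {0: ''}
Step 1: w='' (idx 0), next='a' -> output (0, 'a'), add 'a' as idx 1
Step 2: w='a' (idx 1), next='b' -> output (1, 'b'), add 'ab' as idx 2
Step 3: w='ab' (idx 2), next='b' -> output (2, 'b'), add 'abb' as idx 3
Step 4: w='' (idx 0), next='b' -> output (0, 'b'), add 'b' as idx 4
Step 5: w='a' (idx 1), next='a' -> output (1, 'a'), add 'aa' as idx 5
Step 6: w='b' (idx 4), end of input -> output (4, '')


Encoded: [(0, 'a'), (1, 'b'), (2, 'b'), (0, 'b'), (1, 'a'), (4, '')]


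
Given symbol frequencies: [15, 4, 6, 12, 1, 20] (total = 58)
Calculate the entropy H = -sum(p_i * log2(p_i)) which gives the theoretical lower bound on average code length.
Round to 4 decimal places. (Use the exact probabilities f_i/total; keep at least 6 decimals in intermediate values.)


Per-symbol terms -p_i * log2(p_i) with p_i = f_i/58:
  p = 15/58 = 0.258621: log2(p) = -1.951090, -p*log2(p) = 0.504592
  p = 4/58 = 0.068966: log2(p) = -3.857981, -p*log2(p) = 0.266068
  p = 6/58 = 0.103448: log2(p) = -3.273018, -p*log2(p) = 0.338588
  p = 12/58 = 0.206897: log2(p) = -2.273018, -p*log2(p) = 0.470280
  p = 1/58 = 0.017241: log2(p) = -5.857981, -p*log2(p) = 0.101000
  p = 20/58 = 0.344828: log2(p) = -1.536053, -p*log2(p) = 0.529673
H = 0.504592 + 0.266068 + 0.338588 + 0.470280 + 0.101000 + 0.529673 = 2.210201

H = 2.2102 bits/symbol


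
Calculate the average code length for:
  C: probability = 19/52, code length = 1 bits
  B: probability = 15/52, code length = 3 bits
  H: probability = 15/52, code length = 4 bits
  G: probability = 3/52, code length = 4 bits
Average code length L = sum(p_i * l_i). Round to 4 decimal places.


Weighted contributions p_i * l_i:
  C: (19/52) * 1 = 19/52
  B: (15/52) * 3 = 45/52
  H: (15/52) * 4 = 60/52
  G: (3/52) * 4 = 12/52
Sum = (19 + 45 + 60 + 12)/52 = 136/52

L = 136/52 = 2.6154 bits/symbol


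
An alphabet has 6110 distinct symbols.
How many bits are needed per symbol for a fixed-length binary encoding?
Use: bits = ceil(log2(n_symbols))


log2(6110) = 12.577
Bracket: 2^12 = 4096 < 6110 <= 2^13 = 8192
So ceil(log2(6110)) = 13

bits = ceil(log2(6110)) = ceil(12.577) = 13 bits


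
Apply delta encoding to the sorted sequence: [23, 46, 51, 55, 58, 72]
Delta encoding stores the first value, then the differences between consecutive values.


First value: 23
Deltas:
  46 - 23 = 23
  51 - 46 = 5
  55 - 51 = 4
  58 - 55 = 3
  72 - 58 = 14


Delta encoded: [23, 23, 5, 4, 3, 14]


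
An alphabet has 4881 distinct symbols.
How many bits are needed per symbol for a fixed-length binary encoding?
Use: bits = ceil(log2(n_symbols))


log2(4881) = 12.253
Bracket: 2^12 = 4096 < 4881 <= 2^13 = 8192
So ceil(log2(4881)) = 13

bits = ceil(log2(4881)) = ceil(12.253) = 13 bits


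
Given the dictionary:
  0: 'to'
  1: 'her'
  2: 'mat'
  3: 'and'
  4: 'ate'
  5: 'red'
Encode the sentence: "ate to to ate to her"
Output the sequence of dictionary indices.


Look up each word in the dictionary:
  'ate' -> 4
  'to' -> 0
  'to' -> 0
  'ate' -> 4
  'to' -> 0
  'her' -> 1

Encoded: [4, 0, 0, 4, 0, 1]


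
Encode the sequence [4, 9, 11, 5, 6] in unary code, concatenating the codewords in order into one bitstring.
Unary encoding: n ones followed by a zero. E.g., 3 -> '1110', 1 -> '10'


Encode each number as n ones followed by a terminating 0:
  4 -> 11110 (5 bits)
  9 -> 1111111110 (10 bits)
  11 -> 111111111110 (12 bits)
  5 -> 111110 (6 bits)
  6 -> 1111110 (7 bits)
Total length = 5 + 10 + 12 + 6 + 7 = 40 bits.

Unary([4, 9, 11, 5, 6]) = 1111011111111101111111111101111101111110 (40 bits)


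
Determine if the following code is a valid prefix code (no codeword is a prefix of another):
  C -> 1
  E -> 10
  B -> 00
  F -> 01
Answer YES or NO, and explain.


Checking each pair (does one codeword prefix another?):
  C='1' vs E='10': prefix -- VIOLATION

NO -- this is NOT a valid prefix code. C (1) is a prefix of E (10).


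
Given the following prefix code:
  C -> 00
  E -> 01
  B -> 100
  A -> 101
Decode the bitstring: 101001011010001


Decoding step by step:
Bits 101 -> A
Bits 00 -> C
Bits 101 -> A
Bits 101 -> A
Bits 00 -> C
Bits 01 -> E


Decoded message: ACAACE


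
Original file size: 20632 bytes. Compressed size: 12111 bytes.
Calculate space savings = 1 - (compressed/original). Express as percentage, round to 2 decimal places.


ratio = compressed/original = 12111/20632 = 0.587001
savings = 1 - ratio = 1 - 0.587001 = 0.412999
as a percentage: 0.412999 * 100 = 41.3%

Space savings = 1 - 12111/20632 = 41.3%


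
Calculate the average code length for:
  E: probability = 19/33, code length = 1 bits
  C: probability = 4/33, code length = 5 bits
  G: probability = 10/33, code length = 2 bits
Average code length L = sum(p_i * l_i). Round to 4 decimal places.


Weighted contributions p_i * l_i:
  E: (19/33) * 1 = 19/33
  C: (4/33) * 5 = 20/33
  G: (10/33) * 2 = 20/33
Sum = (19 + 20 + 20)/33 = 59/33

L = 59/33 = 1.7879 bits/symbol


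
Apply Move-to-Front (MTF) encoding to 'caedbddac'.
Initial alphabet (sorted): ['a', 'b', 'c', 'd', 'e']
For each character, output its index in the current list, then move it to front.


MTF encoding:
'c': index 2 in ['a', 'b', 'c', 'd', 'e'] -> ['c', 'a', 'b', 'd', 'e']
'a': index 1 in ['c', 'a', 'b', 'd', 'e'] -> ['a', 'c', 'b', 'd', 'e']
'e': index 4 in ['a', 'c', 'b', 'd', 'e'] -> ['e', 'a', 'c', 'b', 'd']
'd': index 4 in ['e', 'a', 'c', 'b', 'd'] -> ['d', 'e', 'a', 'c', 'b']
'b': index 4 in ['d', 'e', 'a', 'c', 'b'] -> ['b', 'd', 'e', 'a', 'c']
'd': index 1 in ['b', 'd', 'e', 'a', 'c'] -> ['d', 'b', 'e', 'a', 'c']
'd': index 0 in ['d', 'b', 'e', 'a', 'c'] -> ['d', 'b', 'e', 'a', 'c']
'a': index 3 in ['d', 'b', 'e', 'a', 'c'] -> ['a', 'd', 'b', 'e', 'c']
'c': index 4 in ['a', 'd', 'b', 'e', 'c'] -> ['c', 'a', 'd', 'b', 'e']


Output: [2, 1, 4, 4, 4, 1, 0, 3, 4]


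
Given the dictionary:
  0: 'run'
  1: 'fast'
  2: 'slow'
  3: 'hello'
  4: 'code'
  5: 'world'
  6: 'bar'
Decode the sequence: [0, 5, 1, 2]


Look up each index in the dictionary:
  0 -> 'run'
  5 -> 'world'
  1 -> 'fast'
  2 -> 'slow'

Decoded: "run world fast slow"


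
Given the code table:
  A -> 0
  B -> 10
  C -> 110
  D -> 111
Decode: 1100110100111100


Decoding:
110 -> C
0 -> A
110 -> C
10 -> B
0 -> A
111 -> D
10 -> B
0 -> A


Result: CACBADBA


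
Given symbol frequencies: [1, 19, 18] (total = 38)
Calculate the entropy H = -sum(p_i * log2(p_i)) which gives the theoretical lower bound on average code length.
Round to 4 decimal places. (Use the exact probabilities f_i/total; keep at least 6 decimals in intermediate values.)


Per-symbol terms -p_i * log2(p_i) with p_i = f_i/38:
  p = 1/38 = 0.026316: log2(p) = -5.247928, -p*log2(p) = 0.138103
  p = 19/38 = 0.500000: log2(p) = -1.000000, -p*log2(p) = 0.500000
  p = 18/38 = 0.473684: log2(p) = -1.078003, -p*log2(p) = 0.510633
H = 0.138103 + 0.500000 + 0.510633 = 1.148736

H = 1.1487 bits/symbol


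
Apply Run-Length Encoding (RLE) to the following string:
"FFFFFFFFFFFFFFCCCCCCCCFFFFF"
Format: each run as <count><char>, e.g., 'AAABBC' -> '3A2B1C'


Scanning runs left to right:
  i=0: run of 'F' x 14 -> '14F'
  i=14: run of 'C' x 8 -> '8C'
  i=22: run of 'F' x 5 -> '5F'

RLE = 14F8C5F


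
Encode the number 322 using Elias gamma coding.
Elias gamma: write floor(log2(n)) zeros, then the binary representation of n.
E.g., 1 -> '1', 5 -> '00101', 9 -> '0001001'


num_bits = floor(log2(322)) + 1 = 9
leading_zeros = num_bits - 1 = 8
binary(322) = 101000010

Elias gamma(322) = '00000000' + '101000010' = 00000000101000010 (17 bits)


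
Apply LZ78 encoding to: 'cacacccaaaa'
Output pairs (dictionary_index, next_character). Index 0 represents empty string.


LZ78 encoding steps:
Dictionary: {0: ''}
Step 1: w='' (idx 0), next='c' -> output (0, 'c'), add 'c' as idx 1
Step 2: w='' (idx 0), next='a' -> output (0, 'a'), add 'a' as idx 2
Step 3: w='c' (idx 1), next='a' -> output (1, 'a'), add 'ca' as idx 3
Step 4: w='c' (idx 1), next='c' -> output (1, 'c'), add 'cc' as idx 4
Step 5: w='ca' (idx 3), next='a' -> output (3, 'a'), add 'caa' as idx 5
Step 6: w='a' (idx 2), next='a' -> output (2, 'a'), add 'aa' as idx 6


Encoded: [(0, 'c'), (0, 'a'), (1, 'a'), (1, 'c'), (3, 'a'), (2, 'a')]


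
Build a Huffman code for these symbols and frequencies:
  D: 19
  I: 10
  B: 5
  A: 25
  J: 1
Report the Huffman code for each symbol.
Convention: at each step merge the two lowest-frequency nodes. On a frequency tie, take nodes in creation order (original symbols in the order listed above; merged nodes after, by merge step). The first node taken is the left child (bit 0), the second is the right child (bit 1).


Huffman tree construction:
Step 1: Merge J(1) + B(5) = 6
Step 2: Merge (J+B)(6) + I(10) = 16
Step 3: Merge ((J+B)+I)(16) + D(19) = 35
Step 4: Merge A(25) + (((J+B)+I)+D)(35) = 60
Read each symbol's code off the tree from the root (left child = 0, right child = 1).

Codes:
  D: 11 (length 2)
  I: 101 (length 3)
  B: 1001 (length 4)
  A: 0 (length 1)
  J: 1000 (length 4)
Average code length: 117/60 = 1.9500 bits/symbol


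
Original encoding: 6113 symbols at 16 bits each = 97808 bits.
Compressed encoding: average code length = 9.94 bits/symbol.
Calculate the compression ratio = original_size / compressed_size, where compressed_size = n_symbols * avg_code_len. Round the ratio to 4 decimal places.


original_size = n_symbols * orig_bits = 6113 * 16 = 97808 bits
compressed_size = n_symbols * avg_code_len = 6113 * 9.94 = 60763.22 bits
ratio = original_size / compressed_size = 97808 / 60763.22 = 1.6097

Compression ratio = 1.6097


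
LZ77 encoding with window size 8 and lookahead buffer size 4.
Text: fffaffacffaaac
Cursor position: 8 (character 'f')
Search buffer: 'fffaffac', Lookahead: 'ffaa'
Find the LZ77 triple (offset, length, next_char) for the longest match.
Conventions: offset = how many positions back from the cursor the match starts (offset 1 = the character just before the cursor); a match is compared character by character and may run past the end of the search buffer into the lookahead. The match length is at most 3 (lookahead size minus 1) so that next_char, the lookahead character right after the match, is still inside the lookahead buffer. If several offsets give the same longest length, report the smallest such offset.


Try each offset into the search buffer:
  offset=1 (pos 7, char 'c'): match length 0
  offset=2 (pos 6, char 'a'): match length 0
  offset=3 (pos 5, char 'f'): match length 1
  offset=4 (pos 4, char 'f'): match length 3
  offset=5 (pos 3, char 'a'): match length 0
  offset=6 (pos 2, char 'f'): match length 1
  offset=7 (pos 1, char 'f'): match length 3
  offset=8 (pos 0, char 'f'): match length 2
Longest match has length 3, found at offsets 4, 7; take the smallest, offset 4.
next_char = character at position 8 + 3 = 11 -> 'a'

Best match: offset=4, length=3 (matching 'ffa' starting at position 4)
LZ77 triple: (4, 3, 'a')


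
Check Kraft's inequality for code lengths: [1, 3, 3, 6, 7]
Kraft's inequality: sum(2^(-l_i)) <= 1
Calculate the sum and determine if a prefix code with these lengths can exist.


Sum = 2^(-1) + 2^(-3) + 2^(-3) + 2^(-6) + 2^(-7)
    = 0.5 + 0.125 + 0.125 + 0.015625 + 0.0078125
    = 99/128 = 0.7734375
Since 0.7734375 <= 1, Kraft's inequality IS satisfied.
A prefix code with these lengths CAN exist.

Kraft sum = 0.7734375. Satisfied.


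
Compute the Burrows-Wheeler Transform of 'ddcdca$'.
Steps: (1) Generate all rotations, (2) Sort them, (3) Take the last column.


Rotations (sorted):
  0: $ddcdca -> last char: a
  1: a$ddcdc -> last char: c
  2: ca$ddcd -> last char: d
  3: cdca$dd -> last char: d
  4: dca$ddc -> last char: c
  5: dcdca$d -> last char: d
  6: ddcdca$ -> last char: $


BWT = acddcd$


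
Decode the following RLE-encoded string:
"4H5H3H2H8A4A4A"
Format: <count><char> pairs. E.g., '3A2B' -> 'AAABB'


Expanding each <count><char> pair:
  4H -> 'HHHH'
  5H -> 'HHHHH'
  3H -> 'HHH'
  2H -> 'HH'
  8A -> 'AAAAAAAA'
  4A -> 'AAAA'
  4A -> 'AAAA'

Decoded = HHHHHHHHHHHHHHAAAAAAAAAAAAAAAA


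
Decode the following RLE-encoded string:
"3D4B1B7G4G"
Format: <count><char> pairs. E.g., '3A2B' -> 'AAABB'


Expanding each <count><char> pair:
  3D -> 'DDD'
  4B -> 'BBBB'
  1B -> 'B'
  7G -> 'GGGGGGG'
  4G -> 'GGGG'

Decoded = DDDBBBBBGGGGGGGGGGG
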